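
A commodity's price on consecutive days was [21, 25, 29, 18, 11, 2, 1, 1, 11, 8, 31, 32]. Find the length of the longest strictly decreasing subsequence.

5

Negate each value so 'decreasing' becomes 'increasing', then run patience tails on the negated sequence:
-21 → extends → [-21]
-25 → replaces -21 → [-25]
-29 → replaces -25 → [-29]
-18 → extends → [-29, -18]
-11 → extends → [-29, -18, -11]
-2 → extends → [-29, -18, -11, -2]
-1 → extends → [-29, -18, -11, -2, -1]
-1 → already a tail → [-29, -18, -11, -2, -1]
-11 → already a tail → [-29, -18, -11, -2, -1]
-8 → replaces -2 → [-29, -18, -11, -8, -1]
-31 → replaces -29 → [-31, -18, -11, -8, -1]
-32 → replaces -31 → [-32, -18, -11, -8, -1]
Five tails, so the longest strictly decreasing subsequence of the original has length 5.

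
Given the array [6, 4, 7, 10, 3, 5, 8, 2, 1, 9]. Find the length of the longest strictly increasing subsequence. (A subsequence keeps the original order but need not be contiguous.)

Let dp[i] be the length of the longest such subsequence ending at index i:
i:      1  2  3  4  5  6  7  8  9 10
a[i]:   6  4  7 10  3  5  8  2  1  9
dp:     1  1  2  3  1  2  3  1  1  4
Maximum dp value is 4.

4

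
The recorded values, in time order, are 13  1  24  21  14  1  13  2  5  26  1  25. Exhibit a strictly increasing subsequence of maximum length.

1, 2, 5, 26

Patience tails give the LIS length; then backtrack through the dp parents:
13 → extends → [13]
1 → replaces 13 → [1]
24 → extends → [1, 24]
21 → replaces 24 → [1, 21]
14 → replaces 21 → [1, 14]
1 → already a tail → [1, 14]
13 → replaces 14 → [1, 13]
2 → replaces 13 → [1, 2]
5 → extends → [1, 2, 5]
26 → extends → [1, 2, 5, 26]
1 → already a tail → [1, 2, 5, 26]
25 → replaces 26 → [1, 2, 5, 25]
Length 4; one witness is 1, 2, 5, 26.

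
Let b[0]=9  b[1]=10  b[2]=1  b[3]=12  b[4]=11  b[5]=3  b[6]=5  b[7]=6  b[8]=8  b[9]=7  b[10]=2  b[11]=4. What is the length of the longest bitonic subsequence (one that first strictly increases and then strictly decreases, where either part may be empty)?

7

inc[i] = longest strictly increasing subsequence ending at i; dec[i] = longest strictly decreasing subsequence starting at i:
i:      0  1  2  3  4  5  6  7  8  9 10 11
b[i]:   9 10  1 12 11  3  5  6  8  7  2  4
inc:    1  2  1  3  3  2  3  4  5  5  2  3
dec:    4  4  1  5  4  2  2  2  3  2  1  1
Best peak at i=3 (value 12): inc=3, dec=5, length 3+5−1 = 7.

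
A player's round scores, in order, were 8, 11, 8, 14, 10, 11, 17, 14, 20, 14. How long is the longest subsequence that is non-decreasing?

Track the smallest tail for each achievable length (allowing ties):
8 → extends → [8]
11 → extends → [8, 11]
8 → replaces 11 → [8, 8]
14 → extends → [8, 8, 14]
10 → replaces 14 → [8, 8, 10]
11 → extends → [8, 8, 10, 11]
17 → extends → [8, 8, 10, 11, 17]
14 → replaces 17 → [8, 8, 10, 11, 14]
20 → extends → [8, 8, 10, 11, 14, 20]
14 → replaces 20 → [8, 8, 10, 11, 14, 14]
Six tails, so the longest non-decreasing subsequence has length 6 (e.g. 8, 8, 10, 11, 17, 20).

6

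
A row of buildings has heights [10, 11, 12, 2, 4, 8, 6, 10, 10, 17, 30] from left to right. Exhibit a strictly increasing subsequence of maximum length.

Patience tails give the LIS length; then backtrack through the dp parents:
10 → extends → [10]
11 → extends → [10, 11]
12 → extends → [10, 11, 12]
2 → replaces 10 → [2, 11, 12]
4 → replaces 11 → [2, 4, 12]
8 → replaces 12 → [2, 4, 8]
6 → replaces 8 → [2, 4, 6]
10 → extends → [2, 4, 6, 10]
10 → already a tail → [2, 4, 6, 10]
17 → extends → [2, 4, 6, 10, 17]
30 → extends → [2, 4, 6, 10, 17, 30]
Length 6; one witness is 2, 4, 8, 10, 17, 30.

2, 4, 8, 10, 17, 30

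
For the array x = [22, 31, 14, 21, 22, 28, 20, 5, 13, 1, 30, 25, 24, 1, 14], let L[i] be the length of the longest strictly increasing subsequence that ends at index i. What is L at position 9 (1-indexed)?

2

dp[i] = 1 + max{dp[j] : j<i, x[j]<x[i]} (or 1 if no such j):
i:      1  2  3  4  5  6  7  8  9 10 11 12 13 14 15
x[i]:  22 31 14 21 22 28 20  5 13  1 30 25 24  1 14
dp:     1  2  1  2  3  4  2  1  2  1  5  4  4  1  3
At index 9 the value is 2.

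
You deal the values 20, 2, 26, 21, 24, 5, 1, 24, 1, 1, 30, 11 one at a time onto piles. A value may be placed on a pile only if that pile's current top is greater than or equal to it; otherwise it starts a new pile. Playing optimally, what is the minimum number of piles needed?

4

The minimum number of non-increasing subsequences covering a sequence equals the length of its longest strictly increasing subsequence.
LIS length is 4 (e.g. 20, 21, 24, 30), so 4 piles are needed.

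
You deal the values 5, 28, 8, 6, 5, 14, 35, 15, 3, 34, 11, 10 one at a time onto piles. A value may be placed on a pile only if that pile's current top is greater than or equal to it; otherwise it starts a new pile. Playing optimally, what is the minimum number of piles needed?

5

Place each on the leftmost legal pile:
5 → new pile 1 (tops now [5])
28 → new pile 2 (tops now [5, 28])
8 → pile 2 (tops now [5, 8])
6 → pile 2 (tops now [5, 6])
5 → pile 1 (tops now [5, 6])
14 → new pile 3 (tops now [5, 6, 14])
35 → new pile 4 (tops now [5, 6, 14, 35])
15 → pile 4 (tops now [5, 6, 14, 15])
3 → pile 1 (tops now [3, 6, 14, 15])
34 → new pile 5 (tops now [3, 6, 14, 15, 34])
11 → pile 3 (tops now [3, 6, 11, 15, 34])
10 → pile 3 (tops now [3, 6, 10, 15, 34])
Five piles.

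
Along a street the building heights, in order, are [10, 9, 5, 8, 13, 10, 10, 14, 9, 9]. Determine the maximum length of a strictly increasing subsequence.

Let dp[i] be the length of the longest such subsequence ending at index i:
i:      1  2  3  4  5  6  7  8  9 10
a[i]:  10  9  5  8 13 10 10 14  9  9
dp:     1  1  1  2  3  3  3  4  3  3
Maximum dp value is 4.

4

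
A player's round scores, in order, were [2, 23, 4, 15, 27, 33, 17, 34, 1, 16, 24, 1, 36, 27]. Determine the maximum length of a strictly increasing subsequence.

Track the smallest tail for each achievable length (strict):
2 → extends → [2]
23 → extends → [2, 23]
4 → replaces 23 → [2, 4]
15 → extends → [2, 4, 15]
27 → extends → [2, 4, 15, 27]
33 → extends → [2, 4, 15, 27, 33]
17 → replaces 27 → [2, 4, 15, 17, 33]
34 → extends → [2, 4, 15, 17, 33, 34]
1 → replaces 2 → [1, 4, 15, 17, 33, 34]
16 → replaces 17 → [1, 4, 15, 16, 33, 34]
24 → replaces 33 → [1, 4, 15, 16, 24, 34]
1 → already a tail → [1, 4, 15, 16, 24, 34]
36 → extends → [1, 4, 15, 16, 24, 34, 36]
27 → replaces 34 → [1, 4, 15, 16, 24, 27, 36]
Seven tails, so the longest strictly increasing subsequence has length 7 (e.g. 2, 4, 15, 27, 33, 34, 36).

7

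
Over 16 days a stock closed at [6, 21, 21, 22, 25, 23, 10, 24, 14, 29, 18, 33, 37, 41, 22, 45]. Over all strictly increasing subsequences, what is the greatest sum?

Let S[i] be the best sum of a strictly increasing subsequence ending at i:
i:       1   2   3   4   5   6   7   8   9  10  11  12  13  14  15  16
a[i]:    6  21  21  22  25  23  10  24  14  29  18  33  37  41  22  45
S:       6  27  27  49  74  72  16  96  30 125  48 158 195 236  70 281
Maximum is 281 (e.g. 6 + 21 + 22 + 23 + 24 + 29 + 33 + 37 + 41 + 45).

281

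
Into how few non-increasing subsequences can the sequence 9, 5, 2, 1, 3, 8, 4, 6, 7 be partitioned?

5

Place each on the leftmost legal pile:
9 → new pile 1 (tops now [9])
5 → pile 1 (tops now [5])
2 → pile 1 (tops now [2])
1 → pile 1 (tops now [1])
3 → new pile 2 (tops now [1, 3])
8 → new pile 3 (tops now [1, 3, 8])
4 → pile 3 (tops now [1, 3, 4])
6 → new pile 4 (tops now [1, 3, 4, 6])
7 → new pile 5 (tops now [1, 3, 4, 6, 7])
Five piles.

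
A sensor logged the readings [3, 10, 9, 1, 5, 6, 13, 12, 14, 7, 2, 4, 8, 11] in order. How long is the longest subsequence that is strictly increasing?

6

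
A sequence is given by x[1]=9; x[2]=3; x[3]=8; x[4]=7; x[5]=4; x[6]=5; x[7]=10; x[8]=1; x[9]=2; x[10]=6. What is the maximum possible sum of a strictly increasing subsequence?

22

Let S[i] be the best sum of a strictly increasing subsequence ending at i:
i:      1  2  3  4  5  6  7  8  9 10
x[i]:   9  3  8  7  4  5 10  1  2  6
S:      9  3 11 10  7 12 22  1  3 18
Maximum is 22 (e.g. 3 + 4 + 5 + 10).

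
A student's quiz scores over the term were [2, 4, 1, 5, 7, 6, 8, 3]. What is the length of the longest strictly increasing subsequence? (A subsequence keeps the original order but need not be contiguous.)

5

Let dp[i] be the length of the longest such subsequence ending at index i:
i:     1 2 3 4 5 6 7 8
a[i]:  2 4 1 5 7 6 8 3
dp:    1 2 1 3 4 4 5 2
Maximum dp value is 5.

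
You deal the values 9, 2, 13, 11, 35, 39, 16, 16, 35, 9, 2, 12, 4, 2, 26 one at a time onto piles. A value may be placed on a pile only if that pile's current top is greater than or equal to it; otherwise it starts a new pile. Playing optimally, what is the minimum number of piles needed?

The minimum number of non-increasing subsequences covering a sequence equals the length of its longest strictly increasing subsequence.
LIS length is 4 (e.g. 9, 13, 35, 39), so 4 piles are needed.

4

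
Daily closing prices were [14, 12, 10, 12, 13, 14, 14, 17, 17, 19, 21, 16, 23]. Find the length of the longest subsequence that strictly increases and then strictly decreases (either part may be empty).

inc[i] = longest strictly increasing subsequence ending at i; dec[i] = longest strictly decreasing subsequence starting at i:
i:      1  2  3  4  5  6  7  8  9 10 11 12 13
a[i]:  14 12 10 12 13 14 14 17 17 19 21 16 23
inc:    1  1  1  2  3  4  4  5  5  6  7  5  8
dec:    3  2  1  1  1  1  1  2  2  2  2  1  1
Best peak at i=11 (value 21): inc=7, dec=2, length 7+2−1 = 8.

8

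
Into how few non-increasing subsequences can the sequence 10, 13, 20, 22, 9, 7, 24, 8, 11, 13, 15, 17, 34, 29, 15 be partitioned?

7

Place each on the leftmost legal pile:
10 → new pile 1 (tops now [10])
13 → new pile 2 (tops now [10, 13])
20 → new pile 3 (tops now [10, 13, 20])
22 → new pile 4 (tops now [10, 13, 20, 22])
9 → pile 1 (tops now [9, 13, 20, 22])
7 → pile 1 (tops now [7, 13, 20, 22])
24 → new pile 5 (tops now [7, 13, 20, 22, 24])
8 → pile 2 (tops now [7, 8, 20, 22, 24])
11 → pile 3 (tops now [7, 8, 11, 22, 24])
13 → pile 4 (tops now [7, 8, 11, 13, 24])
15 → pile 5 (tops now [7, 8, 11, 13, 15])
17 → new pile 6 (tops now [7, 8, 11, 13, 15, 17])
34 → new pile 7 (tops now [7, 8, 11, 13, 15, 17, 34])
29 → pile 7 (tops now [7, 8, 11, 13, 15, 17, 29])
15 → pile 5 (tops now [7, 8, 11, 13, 15, 17, 29])
Seven piles.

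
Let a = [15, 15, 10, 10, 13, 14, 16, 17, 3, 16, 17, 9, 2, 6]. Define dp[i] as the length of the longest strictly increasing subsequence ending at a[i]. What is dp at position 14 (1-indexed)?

2

dp[i] = 1 + max{dp[j] : j<i, a[j]<a[i]} (or 1 if no such j):
i:      1  2  3  4  5  6  7  8  9 10 11 12 13 14
a[i]:  15 15 10 10 13 14 16 17  3 16 17  9  2  6
dp:     1  1  1  1  2  3  4  5  1  4  5  2  1  2
At index 14 the value is 2.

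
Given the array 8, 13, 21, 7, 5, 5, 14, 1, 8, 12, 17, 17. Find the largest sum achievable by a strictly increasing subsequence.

52

Let S[i] be the best sum of a strictly increasing subsequence ending at i:
i:      1  2  3  4  5  6  7  8  9 10 11 12
a[i]:   8 13 21  7  5  5 14  1  8 12 17 17
S:      8 21 42  7  5  5 35  1 15 27 52 52
Maximum is 52 (e.g. 8 + 13 + 14 + 17).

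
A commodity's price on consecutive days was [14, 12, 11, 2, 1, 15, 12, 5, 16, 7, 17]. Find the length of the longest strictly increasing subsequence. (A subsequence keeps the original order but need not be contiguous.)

Let dp[i] be the length of the longest such subsequence ending at index i:
i:      1  2  3  4  5  6  7  8  9 10 11
a[i]:  14 12 11  2  1 15 12  5 16  7 17
dp:     1  1  1  1  1  2  2  2  3  3  4
Maximum dp value is 4.

4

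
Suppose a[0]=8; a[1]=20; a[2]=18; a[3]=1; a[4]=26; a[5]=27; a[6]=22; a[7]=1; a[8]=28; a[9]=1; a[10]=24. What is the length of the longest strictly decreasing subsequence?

Negate each value so 'decreasing' becomes 'increasing', then run patience tails on the negated sequence:
-8 → extends → [-8]
-20 → replaces -8 → [-20]
-18 → extends → [-20, -18]
-1 → extends → [-20, -18, -1]
-26 → replaces -20 → [-26, -18, -1]
-27 → replaces -26 → [-27, -18, -1]
-22 → replaces -18 → [-27, -22, -1]
-1 → already a tail → [-27, -22, -1]
-28 → replaces -27 → [-28, -22, -1]
-1 → already a tail → [-28, -22, -1]
-24 → replaces -22 → [-28, -24, -1]
Three tails, so the longest strictly decreasing subsequence of the original has length 3.

3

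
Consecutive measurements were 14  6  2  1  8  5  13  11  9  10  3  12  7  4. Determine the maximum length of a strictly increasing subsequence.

5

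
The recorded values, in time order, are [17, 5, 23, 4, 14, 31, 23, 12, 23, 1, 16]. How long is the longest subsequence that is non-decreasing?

4

Track the smallest tail for each achievable length (allowing ties):
17 → extends → [17]
5 → replaces 17 → [5]
23 → extends → [5, 23]
4 → replaces 5 → [4, 23]
14 → replaces 23 → [4, 14]
31 → extends → [4, 14, 31]
23 → replaces 31 → [4, 14, 23]
12 → replaces 14 → [4, 12, 23]
23 → extends → [4, 12, 23, 23]
1 → replaces 4 → [1, 12, 23, 23]
16 → replaces 23 → [1, 12, 16, 23]
Four tails, so the longest non-decreasing subsequence has length 4 (e.g. 17, 23, 23, 23).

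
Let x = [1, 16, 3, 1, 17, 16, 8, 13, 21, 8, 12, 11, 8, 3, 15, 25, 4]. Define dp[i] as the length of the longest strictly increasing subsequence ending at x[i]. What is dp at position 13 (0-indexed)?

dp[i] = 1 + max{dp[j] : j<i, x[j]<x[i]} (or 1 if no such j):
i:      0  1  2  3  4  5  6  7  8  9 10 11 12 13 14 15 16
x[i]:   1 16  3  1 17 16  8 13 21  8 12 11  8  3 15 25  4
dp:     1  2  2  1  3  3  3  4  5  3  4  4  3  2  5  6  3
At index 13 the value is 2.

2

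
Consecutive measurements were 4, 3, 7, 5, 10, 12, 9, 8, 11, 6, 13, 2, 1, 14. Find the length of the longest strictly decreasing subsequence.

Negate each value so 'decreasing' becomes 'increasing', then run patience tails on the negated sequence:
-4 → extends → [-4]
-3 → extends → [-4, -3]
-7 → replaces -4 → [-7, -3]
-5 → replaces -3 → [-7, -5]
-10 → replaces -7 → [-10, -5]
-12 → replaces -10 → [-12, -5]
-9 → replaces -5 → [-12, -9]
-8 → extends → [-12, -9, -8]
-11 → replaces -9 → [-12, -11, -8]
-6 → extends → [-12, -11, -8, -6]
-13 → replaces -12 → [-13, -11, -8, -6]
-2 → extends → [-13, -11, -8, -6, -2]
-1 → extends → [-13, -11, -8, -6, -2, -1]
-14 → replaces -13 → [-14, -11, -8, -6, -2, -1]
Six tails, so the longest strictly decreasing subsequence of the original has length 6.

6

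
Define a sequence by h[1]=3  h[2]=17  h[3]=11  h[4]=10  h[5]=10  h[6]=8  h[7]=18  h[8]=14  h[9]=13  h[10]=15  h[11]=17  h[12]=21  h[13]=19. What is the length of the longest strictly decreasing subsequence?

4

Let dp[i] be the longest strictly decreasing subsequence ending at i:
i:      1  2  3  4  5  6  7  8  9 10 11 12 13
h[i]:   3 17 11 10 10  8 18 14 13 15 17 21 19
dp:     1  1  2  3  3  4  1  2  3  2  2  1  2
Maximum is 4.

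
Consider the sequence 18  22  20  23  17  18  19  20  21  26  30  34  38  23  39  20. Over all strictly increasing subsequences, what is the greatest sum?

Let S[i] be the best sum of a strictly increasing subsequence ending at i:
i:       1   2   3   4   5   6   7   8   9  10  11  12  13  14  15  16
a[i]:   18  22  20  23  17  18  19  20  21  26  30  34  38  23  39  20
S:      18  40  38  63  17  35  54  74  95 121 151 185 223 118 262  74
Maximum is 262 (e.g. 17 + 18 + 19 + 20 + 21 + 26 + 30 + 34 + 38 + 39).

262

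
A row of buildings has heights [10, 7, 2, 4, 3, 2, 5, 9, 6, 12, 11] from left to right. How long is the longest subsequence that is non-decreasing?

Let dp[i] be the length of the longest such subsequence ending at index i:
i:      1  2  3  4  5  6  7  8  9 10 11
a[i]:  10  7  2  4  3  2  5  9  6 12 11
dp:     1  1  1  2  2  2  3  4  4  5  5
Maximum dp value is 5.

5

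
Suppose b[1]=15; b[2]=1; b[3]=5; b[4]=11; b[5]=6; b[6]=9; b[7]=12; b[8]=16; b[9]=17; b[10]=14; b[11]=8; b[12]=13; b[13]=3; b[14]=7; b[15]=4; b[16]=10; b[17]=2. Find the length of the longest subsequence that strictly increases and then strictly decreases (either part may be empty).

inc[i] = longest strictly increasing subsequence ending at i; dec[i] = longest strictly decreasing subsequence starting at i:
i:      1  2  3  4  5  6  7  8  9 10 11 12 13 14 15 16 17
b[i]:  15  1  5 11  6  9 12 16 17 14  8 13  3  7  4 10  2
inc:    1  1  2  3  3  4  5  6  7  6  4  6  2  4  3  5  2
dec:    7  1  3  6  3  5  5  6  6  5  4  4  2  3  2  2  1
Best peak at i=9 (value 17): inc=7, dec=6, length 7+6−1 = 12.

12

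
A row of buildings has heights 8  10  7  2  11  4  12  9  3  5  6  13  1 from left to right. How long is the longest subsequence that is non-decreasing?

Let dp[i] be the length of the longest such subsequence ending at index i:
i:      1  2  3  4  5  6  7  8  9 10 11 12 13
a[i]:   8 10  7  2 11  4 12  9  3  5  6 13  1
dp:     1  2  1  1  3  2  4  3  2  3  4  5  1
Maximum dp value is 5.

5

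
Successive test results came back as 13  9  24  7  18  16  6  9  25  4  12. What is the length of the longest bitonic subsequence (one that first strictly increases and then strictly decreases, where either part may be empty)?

inc[i] = longest strictly increasing subsequence ending at i; dec[i] = longest strictly decreasing subsequence starting at i:
i:      1  2  3  4  5  6  7  8  9 10 11
a[i]:  13  9 24  7 18 16  6  9 25  4 12
inc:    1  1  2  1  2  2  1  2  3  1  3
dec:    5  4  5  3  4  3  2  2  2  1  1
Best peak at i=3 (value 24): inc=2, dec=5, length 2+5−1 = 6.

6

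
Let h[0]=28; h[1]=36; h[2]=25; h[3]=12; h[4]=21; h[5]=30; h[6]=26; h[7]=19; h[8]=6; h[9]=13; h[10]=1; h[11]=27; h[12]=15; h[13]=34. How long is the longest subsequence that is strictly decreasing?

6

Let dp[i] be the longest strictly decreasing subsequence ending at i:
i:      0  1  2  3  4  5  6  7  8  9 10 11 12 13
h[i]:  28 36 25 12 21 30 26 19  6 13  1 27 15 34
dp:     1  1  2  3  3  2  3  4  5  5  6  3  5  2
Maximum is 6.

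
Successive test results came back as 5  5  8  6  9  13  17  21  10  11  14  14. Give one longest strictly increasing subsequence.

Patience tails give the LIS length; then backtrack through the dp parents:
5 → extends → [5]
5 → already a tail → [5]
8 → extends → [5, 8]
6 → replaces 8 → [5, 6]
9 → extends → [5, 6, 9]
13 → extends → [5, 6, 9, 13]
17 → extends → [5, 6, 9, 13, 17]
21 → extends → [5, 6, 9, 13, 17, 21]
10 → replaces 13 → [5, 6, 9, 10, 17, 21]
11 → replaces 17 → [5, 6, 9, 10, 11, 21]
14 → replaces 21 → [5, 6, 9, 10, 11, 14]
14 → already a tail → [5, 6, 9, 10, 11, 14]
Length 6; one witness is 5, 8, 9, 13, 17, 21.

5, 8, 9, 13, 17, 21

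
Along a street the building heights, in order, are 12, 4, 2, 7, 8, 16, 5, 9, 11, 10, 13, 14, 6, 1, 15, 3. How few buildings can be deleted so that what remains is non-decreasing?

Fewest deletions = n − (longest non-decreasing subsequence).
Patience tails:
12 → extends → [12]
4 → replaces 12 → [4]
2 → replaces 4 → [2]
7 → extends → [2, 7]
8 → extends → [2, 7, 8]
16 → extends → [2, 7, 8, 16]
5 → replaces 7 → [2, 5, 8, 16]
9 → replaces 16 → [2, 5, 8, 9]
11 → extends → [2, 5, 8, 9, 11]
10 → replaces 11 → [2, 5, 8, 9, 10]
13 → extends → [2, 5, 8, 9, 10, 13]
14 → extends → [2, 5, 8, 9, 10, 13, 14]
6 → replaces 8 → [2, 5, 6, 9, 10, 13, 14]
1 → replaces 2 → [1, 5, 6, 9, 10, 13, 14]
15 → extends → [1, 5, 6, 9, 10, 13, 14, 15]
3 → replaces 5 → [1, 3, 6, 9, 10, 13, 14, 15]
Longest non-decreasing subsequence has length 8, so deletions = 16 − 8 = 8.

8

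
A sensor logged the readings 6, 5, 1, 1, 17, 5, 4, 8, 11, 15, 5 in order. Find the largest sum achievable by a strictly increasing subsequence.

Let S[i] be the best sum of a strictly increasing subsequence ending at i:
i:      1  2  3  4  5  6  7  8  9 10 11
a[i]:   6  5  1  1 17  5  4  8 11 15  5
S:      6  5  1  1 23  6  5 14 25 40 10
Maximum is 40 (e.g. 1 + 5 + 8 + 11 + 15).

40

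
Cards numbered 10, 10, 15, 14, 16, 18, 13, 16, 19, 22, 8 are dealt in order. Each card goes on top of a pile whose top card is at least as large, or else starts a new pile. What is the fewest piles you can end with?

6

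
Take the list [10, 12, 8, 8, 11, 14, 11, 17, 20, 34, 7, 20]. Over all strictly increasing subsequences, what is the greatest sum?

Let S[i] be the best sum of a strictly increasing subsequence ending at i:
i:       1   2   3   4   5   6   7   8   9  10  11  12
a[i]:   10  12   8   8  11  14  11  17  20  34   7  20
S:      10  22   8   8  21  36  21  53  73 107   7  73
Maximum is 107 (e.g. 10 + 12 + 14 + 17 + 20 + 34).

107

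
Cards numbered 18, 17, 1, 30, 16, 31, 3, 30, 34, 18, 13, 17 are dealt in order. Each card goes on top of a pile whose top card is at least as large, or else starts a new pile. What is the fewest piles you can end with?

4

Place each on the leftmost legal pile:
18 → new pile 1 (tops now [18])
17 → pile 1 (tops now [17])
1 → pile 1 (tops now [1])
30 → new pile 2 (tops now [1, 30])
16 → pile 2 (tops now [1, 16])
31 → new pile 3 (tops now [1, 16, 31])
3 → pile 2 (tops now [1, 3, 31])
30 → pile 3 (tops now [1, 3, 30])
34 → new pile 4 (tops now [1, 3, 30, 34])
18 → pile 3 (tops now [1, 3, 18, 34])
13 → pile 3 (tops now [1, 3, 13, 34])
17 → pile 4 (tops now [1, 3, 13, 17])
Four piles.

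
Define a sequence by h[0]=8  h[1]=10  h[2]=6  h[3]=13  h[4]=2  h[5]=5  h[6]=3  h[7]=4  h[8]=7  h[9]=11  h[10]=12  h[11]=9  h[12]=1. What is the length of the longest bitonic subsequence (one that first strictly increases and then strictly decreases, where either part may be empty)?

8

inc[i] = longest strictly increasing subsequence ending at i; dec[i] = longest strictly decreasing subsequence starting at i:
i:      0  1  2  3  4  5  6  7  8  9 10 11 12
h[i]:   8 10  6 13  2  5  3  4  7 11 12  9  1
inc:    1  2  1  3  1  2  2  3  4  5  6  5  1
dec:    5  5  4  4  2  3  2  2  2  3  3  2  1
Best peak at i=10 (value 12): inc=6, dec=3, length 6+3−1 = 8.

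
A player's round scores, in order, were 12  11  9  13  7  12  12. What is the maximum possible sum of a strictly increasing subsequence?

Let S[i] be the best sum of a strictly increasing subsequence ending at i:
i:      1  2  3  4  5  6  7
a[i]:  12 11  9 13  7 12 12
S:     12 11  9 25  7 23 23
Maximum is 25 (e.g. 12 + 13).

25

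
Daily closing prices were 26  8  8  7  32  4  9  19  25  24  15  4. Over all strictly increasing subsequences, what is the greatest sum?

Let S[i] be the best sum of a strictly increasing subsequence ending at i:
i:      1  2  3  4  5  6  7  8  9 10 11 12
a[i]:  26  8  8  7 32  4  9 19 25 24 15  4
S:     26  8  8  7 58  4 17 36 61 60 32  4
Maximum is 61 (e.g. 8 + 9 + 19 + 25).

61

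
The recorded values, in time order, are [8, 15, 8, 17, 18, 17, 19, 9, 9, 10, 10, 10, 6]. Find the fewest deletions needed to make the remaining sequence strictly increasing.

8

Fewest deletions = n − (longest strictly increasing subsequence).
i:      1  2  3  4  5  6  7  8  9 10 11 12 13
a[i]:   8 15  8 17 18 17 19  9  9 10 10 10  6
dp:     1  2  1  3  4  3  5  2  2  3  3  3  1
max dp = 5, so deletions = 13 − 5 = 8.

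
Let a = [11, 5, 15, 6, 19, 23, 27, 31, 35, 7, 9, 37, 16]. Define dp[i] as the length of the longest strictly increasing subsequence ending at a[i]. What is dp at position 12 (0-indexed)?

dp[i] = 1 + max{dp[j] : j<i, a[j]<a[i]} (or 1 if no such j):
i:      0  1  2  3  4  5  6  7  8  9 10 11 12
a[i]:  11  5 15  6 19 23 27 31 35  7  9 37 16
dp:     1  1  2  2  3  4  5  6  7  3  4  8  5
At index 12 the value is 5.

5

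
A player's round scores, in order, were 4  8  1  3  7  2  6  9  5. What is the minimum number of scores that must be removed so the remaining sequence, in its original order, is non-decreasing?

5

Fewest deletions = n − (longest non-decreasing subsequence).
Patience tails:
4 → extends → [4]
8 → extends → [4, 8]
1 → replaces 4 → [1, 8]
3 → replaces 8 → [1, 3]
7 → extends → [1, 3, 7]
2 → replaces 3 → [1, 2, 7]
6 → replaces 7 → [1, 2, 6]
9 → extends → [1, 2, 6, 9]
5 → replaces 6 → [1, 2, 5, 9]
Longest non-decreasing subsequence has length 4, so deletions = 9 − 4 = 5.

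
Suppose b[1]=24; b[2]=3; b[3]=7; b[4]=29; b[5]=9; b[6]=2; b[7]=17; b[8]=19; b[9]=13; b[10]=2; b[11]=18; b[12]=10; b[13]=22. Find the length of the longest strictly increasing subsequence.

Track the smallest tail for each achievable length (strict):
24 → extends → [24]
3 → replaces 24 → [3]
7 → extends → [3, 7]
29 → extends → [3, 7, 29]
9 → replaces 29 → [3, 7, 9]
2 → replaces 3 → [2, 7, 9]
17 → extends → [2, 7, 9, 17]
19 → extends → [2, 7, 9, 17, 19]
13 → replaces 17 → [2, 7, 9, 13, 19]
2 → already a tail → [2, 7, 9, 13, 19]
18 → replaces 19 → [2, 7, 9, 13, 18]
10 → replaces 13 → [2, 7, 9, 10, 18]
22 → extends → [2, 7, 9, 10, 18, 22]
Six tails, so the longest strictly increasing subsequence has length 6 (e.g. 3, 7, 9, 17, 19, 22).

6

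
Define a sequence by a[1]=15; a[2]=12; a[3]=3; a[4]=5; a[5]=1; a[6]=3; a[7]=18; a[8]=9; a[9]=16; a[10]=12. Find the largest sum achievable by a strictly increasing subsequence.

33

Let S[i] be the best sum of a strictly increasing subsequence ending at i:
i:      1  2  3  4  5  6  7  8  9 10
a[i]:  15 12  3  5  1  3 18  9 16 12
S:     15 12  3  8  1  4 33 17 33 29
Maximum is 33 (e.g. 15 + 18).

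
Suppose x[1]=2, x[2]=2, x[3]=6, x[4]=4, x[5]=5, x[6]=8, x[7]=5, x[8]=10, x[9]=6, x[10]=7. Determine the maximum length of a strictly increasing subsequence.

Track the smallest tail for each achievable length (strict):
2 → extends → [2]
2 → already a tail → [2]
6 → extends → [2, 6]
4 → replaces 6 → [2, 4]
5 → extends → [2, 4, 5]
8 → extends → [2, 4, 5, 8]
5 → already a tail → [2, 4, 5, 8]
10 → extends → [2, 4, 5, 8, 10]
6 → replaces 8 → [2, 4, 5, 6, 10]
7 → replaces 10 → [2, 4, 5, 6, 7]
Five tails, so the longest strictly increasing subsequence has length 5 (e.g. 2, 4, 5, 8, 10).

5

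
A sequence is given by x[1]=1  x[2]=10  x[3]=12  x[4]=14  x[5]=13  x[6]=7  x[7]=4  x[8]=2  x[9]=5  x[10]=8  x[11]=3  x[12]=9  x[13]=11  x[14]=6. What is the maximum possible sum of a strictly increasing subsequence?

38

Let S[i] be the best sum of a strictly increasing subsequence ending at i:
i:      1  2  3  4  5  6  7  8  9 10 11 12 13 14
x[i]:   1 10 12 14 13  7  4  2  5  8  3  9 11  6
S:      1 11 23 37 36  8  5  3 10 18  6 27 38 16
Maximum is 38 (e.g. 1 + 4 + 5 + 8 + 9 + 11).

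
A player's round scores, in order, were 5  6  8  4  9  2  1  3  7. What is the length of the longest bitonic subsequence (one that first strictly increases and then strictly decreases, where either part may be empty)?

inc[i] = longest strictly increasing subsequence ending at i; dec[i] = longest strictly decreasing subsequence starting at i:
i:     1 2 3 4 5 6 7 8 9
a[i]:  5 6 8 4 9 2 1 3 7
inc:   1 2 3 1 4 1 1 2 3
dec:   4 4 4 3 3 2 1 1 1
Best peak at i=3 (value 8): inc=3, dec=4, length 3+4−1 = 6.

6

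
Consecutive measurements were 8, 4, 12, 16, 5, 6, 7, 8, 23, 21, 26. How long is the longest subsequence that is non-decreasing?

7

Track the smallest tail for each achievable length (allowing ties):
8 → extends → [8]
4 → replaces 8 → [4]
12 → extends → [4, 12]
16 → extends → [4, 12, 16]
5 → replaces 12 → [4, 5, 16]
6 → replaces 16 → [4, 5, 6]
7 → extends → [4, 5, 6, 7]
8 → extends → [4, 5, 6, 7, 8]
23 → extends → [4, 5, 6, 7, 8, 23]
21 → replaces 23 → [4, 5, 6, 7, 8, 21]
26 → extends → [4, 5, 6, 7, 8, 21, 26]
Seven tails, so the longest non-decreasing subsequence has length 7 (e.g. 4, 5, 6, 7, 8, 23, 26).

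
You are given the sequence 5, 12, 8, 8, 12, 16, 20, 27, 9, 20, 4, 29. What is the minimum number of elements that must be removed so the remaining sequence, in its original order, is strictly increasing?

Fewest deletions = n − (longest strictly increasing subsequence).
Patience tails:
5 → extends → [5]
12 → extends → [5, 12]
8 → replaces 12 → [5, 8]
8 → already a tail → [5, 8]
12 → extends → [5, 8, 12]
16 → extends → [5, 8, 12, 16]
20 → extends → [5, 8, 12, 16, 20]
27 → extends → [5, 8, 12, 16, 20, 27]
9 → replaces 12 → [5, 8, 9, 16, 20, 27]
20 → already a tail → [5, 8, 9, 16, 20, 27]
4 → replaces 5 → [4, 8, 9, 16, 20, 27]
29 → extends → [4, 8, 9, 16, 20, 27, 29]
Longest strictly increasing subsequence has length 7, so deletions = 12 − 7 = 5.

5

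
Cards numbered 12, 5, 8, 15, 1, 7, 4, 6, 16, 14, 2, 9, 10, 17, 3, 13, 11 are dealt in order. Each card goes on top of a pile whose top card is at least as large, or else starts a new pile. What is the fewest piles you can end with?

Place each on the leftmost legal pile:
12 → new pile 1 (tops now [12])
5 → pile 1 (tops now [5])
8 → new pile 2 (tops now [5, 8])
15 → new pile 3 (tops now [5, 8, 15])
1 → pile 1 (tops now [1, 8, 15])
7 → pile 2 (tops now [1, 7, 15])
4 → pile 2 (tops now [1, 4, 15])
6 → pile 3 (tops now [1, 4, 6])
16 → new pile 4 (tops now [1, 4, 6, 16])
14 → pile 4 (tops now [1, 4, 6, 14])
2 → pile 2 (tops now [1, 2, 6, 14])
9 → pile 4 (tops now [1, 2, 6, 9])
10 → new pile 5 (tops now [1, 2, 6, 9, 10])
17 → new pile 6 (tops now [1, 2, 6, 9, 10, 17])
3 → pile 3 (tops now [1, 2, 3, 9, 10, 17])
13 → pile 6 (tops now [1, 2, 3, 9, 10, 13])
11 → pile 6 (tops now [1, 2, 3, 9, 10, 11])
Six piles.

6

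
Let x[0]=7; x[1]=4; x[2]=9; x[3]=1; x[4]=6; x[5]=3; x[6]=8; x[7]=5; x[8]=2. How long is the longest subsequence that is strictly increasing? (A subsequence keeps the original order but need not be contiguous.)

3

Let dp[i] be the length of the longest such subsequence ending at index i:
i:     0 1 2 3 4 5 6 7 8
x[i]:  7 4 9 1 6 3 8 5 2
dp:    1 1 2 1 2 2 3 3 2
Maximum dp value is 3.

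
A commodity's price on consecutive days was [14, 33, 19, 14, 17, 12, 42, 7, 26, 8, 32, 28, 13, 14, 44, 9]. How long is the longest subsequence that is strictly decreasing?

Let dp[i] be the longest strictly decreasing subsequence ending at i:
i:      1  2  3  4  5  6  7  8  9 10 11 12 13 14 15 16
a[i]:  14 33 19 14 17 12 42  7 26  8 32 28 13 14 44  9
dp:     1  1  2  3  3  4  1  5  2  5  2  3  4  4  1  5
Maximum is 5.

5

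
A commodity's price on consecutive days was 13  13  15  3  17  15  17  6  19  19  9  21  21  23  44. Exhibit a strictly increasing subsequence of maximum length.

13, 15, 17, 19, 21, 23, 44

Patience tails give the LIS length; then backtrack through the dp parents:
13 → extends → [13]
13 → already a tail → [13]
15 → extends → [13, 15]
3 → replaces 13 → [3, 15]
17 → extends → [3, 15, 17]
15 → already a tail → [3, 15, 17]
17 → already a tail → [3, 15, 17]
6 → replaces 15 → [3, 6, 17]
19 → extends → [3, 6, 17, 19]
19 → already a tail → [3, 6, 17, 19]
9 → replaces 17 → [3, 6, 9, 19]
21 → extends → [3, 6, 9, 19, 21]
21 → already a tail → [3, 6, 9, 19, 21]
23 → extends → [3, 6, 9, 19, 21, 23]
44 → extends → [3, 6, 9, 19, 21, 23, 44]
Length 7; one witness is 13, 15, 17, 19, 21, 23, 44.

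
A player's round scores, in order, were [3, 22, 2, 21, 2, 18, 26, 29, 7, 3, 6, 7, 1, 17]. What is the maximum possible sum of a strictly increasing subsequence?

80

Let S[i] be the best sum of a strictly increasing subsequence ending at i:
i:      1  2  3  4  5  6  7  8  9 10 11 12 13 14
a[i]:   3 22  2 21  2 18 26 29  7  3  6  7  1 17
S:      3 25  2 24  2 21 51 80 10  5 11 18  1 35
Maximum is 80 (e.g. 3 + 22 + 26 + 29).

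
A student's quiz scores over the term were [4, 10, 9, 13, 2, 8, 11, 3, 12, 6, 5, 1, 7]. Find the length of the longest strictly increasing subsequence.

Track the smallest tail for each achievable length (strict):
4 → extends → [4]
10 → extends → [4, 10]
9 → replaces 10 → [4, 9]
13 → extends → [4, 9, 13]
2 → replaces 4 → [2, 9, 13]
8 → replaces 9 → [2, 8, 13]
11 → replaces 13 → [2, 8, 11]
3 → replaces 8 → [2, 3, 11]
12 → extends → [2, 3, 11, 12]
6 → replaces 11 → [2, 3, 6, 12]
5 → replaces 6 → [2, 3, 5, 12]
1 → replaces 2 → [1, 3, 5, 12]
7 → replaces 12 → [1, 3, 5, 7]
Four tails, so the longest strictly increasing subsequence has length 4 (e.g. 4, 10, 11, 12).

4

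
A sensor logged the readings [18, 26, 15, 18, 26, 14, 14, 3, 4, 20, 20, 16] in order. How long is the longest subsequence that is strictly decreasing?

4

Negate each value so 'decreasing' becomes 'increasing', then run patience tails on the negated sequence:
-18 → extends → [-18]
-26 → replaces -18 → [-26]
-15 → extends → [-26, -15]
-18 → replaces -15 → [-26, -18]
-26 → already a tail → [-26, -18]
-14 → extends → [-26, -18, -14]
-14 → already a tail → [-26, -18, -14]
-3 → extends → [-26, -18, -14, -3]
-4 → replaces -3 → [-26, -18, -14, -4]
-20 → replaces -18 → [-26, -20, -14, -4]
-20 → already a tail → [-26, -20, -14, -4]
-16 → replaces -14 → [-26, -20, -16, -4]
Four tails, so the longest strictly decreasing subsequence of the original has length 4.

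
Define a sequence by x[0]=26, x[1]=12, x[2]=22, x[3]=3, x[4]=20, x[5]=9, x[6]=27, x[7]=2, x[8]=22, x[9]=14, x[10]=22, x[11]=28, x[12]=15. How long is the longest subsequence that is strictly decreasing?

Negate each value so 'decreasing' becomes 'increasing', then run patience tails on the negated sequence:
-26 → extends → [-26]
-12 → extends → [-26, -12]
-22 → replaces -12 → [-26, -22]
-3 → extends → [-26, -22, -3]
-20 → replaces -3 → [-26, -22, -20]
-9 → extends → [-26, -22, -20, -9]
-27 → replaces -26 → [-27, -22, -20, -9]
-2 → extends → [-27, -22, -20, -9, -2]
-22 → already a tail → [-27, -22, -20, -9, -2]
-14 → replaces -9 → [-27, -22, -20, -14, -2]
-22 → already a tail → [-27, -22, -20, -14, -2]
-28 → replaces -27 → [-28, -22, -20, -14, -2]
-15 → replaces -14 → [-28, -22, -20, -15, -2]
Five tails, so the longest strictly decreasing subsequence of the original has length 5.

5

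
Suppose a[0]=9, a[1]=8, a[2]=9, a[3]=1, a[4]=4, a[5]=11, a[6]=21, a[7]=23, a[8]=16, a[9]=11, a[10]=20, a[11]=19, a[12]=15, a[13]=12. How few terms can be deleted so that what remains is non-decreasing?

Fewest deletions = n − (longest non-decreasing subsequence).
i:      0  1  2  3  4  5  6  7  8  9 10 11 12 13
a[i]:   9  8  9  1  4 11 21 23 16 11 20 19 15 12
dp:     1  1  2  1  2  3  4  5  4  4  5  5  5  5
max dp = 5, so deletions = 14 − 5 = 9.

9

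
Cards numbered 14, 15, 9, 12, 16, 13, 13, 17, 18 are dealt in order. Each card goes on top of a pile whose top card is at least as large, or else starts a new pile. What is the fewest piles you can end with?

5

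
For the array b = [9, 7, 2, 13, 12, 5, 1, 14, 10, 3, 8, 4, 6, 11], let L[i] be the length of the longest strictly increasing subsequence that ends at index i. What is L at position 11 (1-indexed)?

3

dp[i] = 1 + max{dp[j] : j<i, b[j]<b[i]} (or 1 if no such j):
i:      1  2  3  4  5  6  7  8  9 10 11 12 13 14
b[i]:   9  7  2 13 12  5  1 14 10  3  8  4  6 11
dp:     1  1  1  2  2  2  1  3  3  2  3  3  4  5
At index 11 the value is 3.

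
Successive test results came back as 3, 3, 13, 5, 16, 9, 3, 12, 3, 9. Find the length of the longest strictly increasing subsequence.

4

Let dp[i] be the length of the longest such subsequence ending at index i:
i:      1  2  3  4  5  6  7  8  9 10
a[i]:   3  3 13  5 16  9  3 12  3  9
dp:     1  1  2  2  3  3  1  4  1  3
Maximum dp value is 4.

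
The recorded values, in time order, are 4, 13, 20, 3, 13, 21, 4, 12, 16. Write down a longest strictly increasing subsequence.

Patience tails give the LIS length; then backtrack through the dp parents:
4 → extends → [4]
13 → extends → [4, 13]
20 → extends → [4, 13, 20]
3 → replaces 4 → [3, 13, 20]
13 → already a tail → [3, 13, 20]
21 → extends → [3, 13, 20, 21]
4 → replaces 13 → [3, 4, 20, 21]
12 → replaces 20 → [3, 4, 12, 21]
16 → replaces 21 → [3, 4, 12, 16]
Length 4; one witness is 4, 13, 20, 21.

4, 13, 20, 21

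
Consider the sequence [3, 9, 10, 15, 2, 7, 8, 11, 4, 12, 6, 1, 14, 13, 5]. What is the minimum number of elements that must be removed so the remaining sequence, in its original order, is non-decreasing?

9

Fewest deletions = n − (longest non-decreasing subsequence).
Patience tails:
3 → extends → [3]
9 → extends → [3, 9]
10 → extends → [3, 9, 10]
15 → extends → [3, 9, 10, 15]
2 → replaces 3 → [2, 9, 10, 15]
7 → replaces 9 → [2, 7, 10, 15]
8 → replaces 10 → [2, 7, 8, 15]
11 → replaces 15 → [2, 7, 8, 11]
4 → replaces 7 → [2, 4, 8, 11]
12 → extends → [2, 4, 8, 11, 12]
6 → replaces 8 → [2, 4, 6, 11, 12]
1 → replaces 2 → [1, 4, 6, 11, 12]
14 → extends → [1, 4, 6, 11, 12, 14]
13 → replaces 14 → [1, 4, 6, 11, 12, 13]
5 → replaces 6 → [1, 4, 5, 11, 12, 13]
Longest non-decreasing subsequence has length 6, so deletions = 15 − 6 = 9.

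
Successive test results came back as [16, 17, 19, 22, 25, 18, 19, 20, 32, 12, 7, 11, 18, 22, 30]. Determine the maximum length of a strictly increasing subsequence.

7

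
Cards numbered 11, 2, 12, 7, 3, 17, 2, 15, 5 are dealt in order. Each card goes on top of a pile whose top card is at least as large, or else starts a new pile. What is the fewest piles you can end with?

3

The minimum number of non-increasing subsequences covering a sequence equals the length of its longest strictly increasing subsequence.
LIS length is 3 (e.g. 11, 12, 17), so 3 piles are needed.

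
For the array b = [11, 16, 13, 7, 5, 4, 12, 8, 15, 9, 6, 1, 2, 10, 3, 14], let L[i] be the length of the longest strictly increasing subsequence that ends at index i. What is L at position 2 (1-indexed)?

2

dp[i] = 1 + max{dp[j] : j<i, b[j]<b[i]} (or 1 if no such j):
i:      1  2  3  4  5  6  7  8  9 10 11 12 13 14 15 16
b[i]:  11 16 13  7  5  4 12  8 15  9  6  1  2 10  3 14
dp:     1  2  2  1  1  1  2  2  3  3  2  1  2  4  3  5
At index 2 the value is 2.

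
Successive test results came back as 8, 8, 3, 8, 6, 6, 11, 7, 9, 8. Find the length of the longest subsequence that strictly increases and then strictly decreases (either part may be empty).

5

inc[i] = longest strictly increasing subsequence ending at i; dec[i] = longest strictly decreasing subsequence starting at i:
i:      1  2  3  4  5  6  7  8  9 10
a[i]:   8  8  3  8  6  6 11  7  9  8
inc:    1  1  1  2  2  2  3  3  4  4
dec:    2  2  1  2  1  1  3  1  2  1
Best peak at i=7 (value 11): inc=3, dec=3, length 3+3−1 = 5.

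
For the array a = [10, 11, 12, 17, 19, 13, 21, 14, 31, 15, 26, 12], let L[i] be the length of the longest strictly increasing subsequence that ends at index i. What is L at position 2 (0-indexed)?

dp[i] = 1 + max{dp[j] : j<i, a[j]<a[i]} (or 1 if no such j):
i:      0  1  2  3  4  5  6  7  8  9 10 11
a[i]:  10 11 12 17 19 13 21 14 31 15 26 12
dp:     1  2  3  4  5  4  6  5  7  6  7  3
At index 2 the value is 3.

3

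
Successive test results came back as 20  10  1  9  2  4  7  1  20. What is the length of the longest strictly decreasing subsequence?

Negate each value so 'decreasing' becomes 'increasing', then run patience tails on the negated sequence:
-20 → extends → [-20]
-10 → extends → [-20, -10]
-1 → extends → [-20, -10, -1]
-9 → replaces -1 → [-20, -10, -9]
-2 → extends → [-20, -10, -9, -2]
-4 → replaces -2 → [-20, -10, -9, -4]
-7 → replaces -4 → [-20, -10, -9, -7]
-1 → extends → [-20, -10, -9, -7, -1]
-20 → already a tail → [-20, -10, -9, -7, -1]
Five tails, so the longest strictly decreasing subsequence of the original has length 5.

5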